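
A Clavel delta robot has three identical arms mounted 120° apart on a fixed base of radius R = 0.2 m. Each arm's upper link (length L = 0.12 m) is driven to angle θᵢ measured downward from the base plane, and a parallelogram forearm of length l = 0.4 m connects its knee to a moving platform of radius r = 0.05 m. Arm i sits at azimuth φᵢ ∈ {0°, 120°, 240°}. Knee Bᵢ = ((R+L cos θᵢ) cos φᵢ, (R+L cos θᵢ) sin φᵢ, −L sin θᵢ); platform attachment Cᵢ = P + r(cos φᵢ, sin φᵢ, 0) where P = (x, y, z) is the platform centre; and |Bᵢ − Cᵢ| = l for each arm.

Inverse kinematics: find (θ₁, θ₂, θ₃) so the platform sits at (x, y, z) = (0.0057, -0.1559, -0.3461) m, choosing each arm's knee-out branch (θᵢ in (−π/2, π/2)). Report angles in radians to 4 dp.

φ1=0.0° → target in arm frame (0.0057, -0.1559)
  A cos θ + B sin θ = C:  0.1443·cos θ + -0.3461·sin θ = -0.0805
  √(A²+B²)=0.3750;  θ1 = -1.1758+1.7871 ≈ 0.6113
arm 2 (φ=120.0°): x'=-0.1379, y'=0.0730
  A cos θ + B sin θ = C:  0.2879·cos θ + -0.3461·sin θ = -0.2599
  √(A²+B²)=0.4502;  θ2 = -0.8770+2.1863 ≈ 1.3093
φ3=240.0° → target in arm frame (0.1322, 0.0829)
  A=0.0178, B=-0.3461, C=(l²−L²−A²−y'²−z²)/(2L)=0.0776
  θ3 = atan2(B,A) + arccos(C/0.3466) = -0.1744

θ₁ = 0.6113, θ₂ = 1.3093, θ₃ = -0.1744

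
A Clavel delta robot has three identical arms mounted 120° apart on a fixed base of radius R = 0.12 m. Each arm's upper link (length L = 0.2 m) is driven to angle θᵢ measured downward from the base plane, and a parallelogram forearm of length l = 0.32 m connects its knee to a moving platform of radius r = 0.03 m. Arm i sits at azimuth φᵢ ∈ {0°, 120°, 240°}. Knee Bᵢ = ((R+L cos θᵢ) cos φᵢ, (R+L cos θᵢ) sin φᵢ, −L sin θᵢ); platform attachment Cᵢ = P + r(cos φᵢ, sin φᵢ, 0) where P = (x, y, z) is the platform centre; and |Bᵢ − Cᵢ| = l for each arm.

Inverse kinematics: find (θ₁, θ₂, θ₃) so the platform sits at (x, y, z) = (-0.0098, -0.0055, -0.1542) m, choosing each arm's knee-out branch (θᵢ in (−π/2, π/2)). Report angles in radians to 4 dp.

rotate P by −φ1: (-0.0098, -0.0055, -0.1542)
  A cos θ + B sin θ = C:  0.0998·cos θ + -0.1542·sin θ = 0.0716
  θ1 = atan2(B,A) + arccos(C/0.1837) = 0.1741
φ2=120.0° → target in arm frame (0.0001, 0.0112)
  A cos θ + B sin θ = C:  0.0899·cos θ + -0.1542·sin θ = 0.0761
  θ2 = atan2(B,A) + arccos(C/0.1785) = 0.0875
arm 3 (φ=240.0°): x'=0.0097, y'=-0.0057
  e−x'=0.0803;  (l²−L²−(e−x')²−y'²−z²)/2L = 0.0803
  √(A²+B²)=0.1739;  θ3 = -1.0905+1.0905 ≈ 0.0000

θ₁ = 0.1741, θ₂ = 0.0875, θ₃ = 0.0000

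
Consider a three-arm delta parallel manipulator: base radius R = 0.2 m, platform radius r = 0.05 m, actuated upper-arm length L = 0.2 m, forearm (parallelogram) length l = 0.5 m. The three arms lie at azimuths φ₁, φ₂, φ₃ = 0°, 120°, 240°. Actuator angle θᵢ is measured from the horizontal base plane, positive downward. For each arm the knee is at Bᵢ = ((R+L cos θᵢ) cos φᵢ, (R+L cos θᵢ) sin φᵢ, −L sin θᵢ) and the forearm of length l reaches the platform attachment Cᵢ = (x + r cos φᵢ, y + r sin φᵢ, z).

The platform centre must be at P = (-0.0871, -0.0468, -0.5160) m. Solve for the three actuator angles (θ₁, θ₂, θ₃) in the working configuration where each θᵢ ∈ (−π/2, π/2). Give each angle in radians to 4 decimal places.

rotate P by −φ1: (-0.0871, -0.0468, -0.5160)
  A cos θ + B sin θ = C:  0.2371·cos θ + -0.5160·sin θ = -0.2867
  θ1 = atan2(B,A) + arccos(C/0.5679) = 0.9599
arm 2 (φ=120.0°): x'=0.0030, y'=0.0988
  A cos θ + B sin θ = C:  0.1470·cos θ + -0.5160·sin θ = -0.2191
  θ2 = atan2(B,A) + arccos(C/0.5365) = 0.6981
rotate P by −φ3: (0.0841, -0.0520, -0.5160)
  A=0.0659, B=-0.5160, C=(l²−L²−A²−y'²−z²)/(2L)=-0.1583
  γ=atan2(-0.5160,0.0659)=-1.4437;  ψ=arccos(-0.3043)=1.8800;  θ3=γ+ψ≈0.4362

θ₁ = 0.9599, θ₂ = 0.6981, θ₃ = 0.4362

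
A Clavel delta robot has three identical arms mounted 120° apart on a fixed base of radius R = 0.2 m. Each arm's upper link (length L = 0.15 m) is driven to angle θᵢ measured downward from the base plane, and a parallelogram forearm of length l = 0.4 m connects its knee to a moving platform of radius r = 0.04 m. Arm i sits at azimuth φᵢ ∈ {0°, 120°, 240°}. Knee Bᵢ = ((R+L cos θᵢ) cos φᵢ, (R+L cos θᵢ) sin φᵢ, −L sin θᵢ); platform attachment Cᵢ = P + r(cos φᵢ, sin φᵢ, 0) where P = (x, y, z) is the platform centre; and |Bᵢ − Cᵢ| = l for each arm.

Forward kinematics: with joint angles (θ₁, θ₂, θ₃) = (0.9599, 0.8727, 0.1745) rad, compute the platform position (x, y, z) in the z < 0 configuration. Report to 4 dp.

(-0.0600, -0.0805, -0.3675)

φ1=0.0°: virtual centre (0.2460, 0.0000, -0.1229), radius l
φ2=120.0°: virtual centre (-0.1282, 0.2221, -0.1149), radius l
centre 3 = (0.3077·cos240.0°, 0.3077·sin240.0°, -0.0260) = (-0.1539, -0.2665, -0.0260)
subtract pairs → two planes through P
[-0.7485 0.4441 0.0159]·P = 0.0033;  [-0.7998 -0.5330 0.1937]·P = 0.0197
det = 0.7542;  x = -0.0140+0.1253z,  y = -0.0161+0.1753z
quadratic in z: (1.0464)z²+(0.1749)z+(-0.0770)=0, √Δ=0.5942 → z ∈ {-0.3675, 0.2003}; z = -0.3675 (taking z<0)
x = -0.0600, y = -0.0805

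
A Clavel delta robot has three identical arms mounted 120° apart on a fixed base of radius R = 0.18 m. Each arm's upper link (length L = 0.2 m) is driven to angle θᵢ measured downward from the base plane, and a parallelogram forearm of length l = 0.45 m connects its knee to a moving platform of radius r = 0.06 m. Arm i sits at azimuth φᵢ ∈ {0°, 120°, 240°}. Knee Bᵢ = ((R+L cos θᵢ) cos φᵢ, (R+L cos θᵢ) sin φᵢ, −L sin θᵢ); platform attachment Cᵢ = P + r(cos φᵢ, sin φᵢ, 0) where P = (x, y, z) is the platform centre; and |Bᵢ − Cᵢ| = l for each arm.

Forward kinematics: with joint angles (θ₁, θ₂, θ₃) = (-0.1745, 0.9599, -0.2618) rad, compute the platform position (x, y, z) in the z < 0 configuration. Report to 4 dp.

arm 1 at φ=0.0°: ρ1 = 0.3170;  O1 = (0.3170, 0.0000, 0.0347)
O2 = (0.2347·cos120.0°, 0.2347·sin120.0°, -0.1638) = (-0.1174, 0.2033, -0.1638)
O3 = (0.3132·cos240.0°, 0.3132·sin240.0°, 0.0518) = (-0.1566, -0.2712, 0.0518)
eliminate P² terms by subtracting sphere 1 from 2 and 3
[-0.8686 0.4065 -0.3971]·P = -0.0197;  [-0.9471 -0.5425 0.0341]·P = -0.0009
Cramer: x(z) = 0.0129-0.2354z;  y(z) = -0.0209+0.4738z
quadratic in z: (1.2799)z²+(0.0539)z+(-0.1084)=0, √Δ=0.7470 → z ∈ {-0.3129, 0.2708}; z = -0.3129 (taking z<0)
x = 0.0866, y = -0.1691

(0.0866, -0.1691, -0.3129)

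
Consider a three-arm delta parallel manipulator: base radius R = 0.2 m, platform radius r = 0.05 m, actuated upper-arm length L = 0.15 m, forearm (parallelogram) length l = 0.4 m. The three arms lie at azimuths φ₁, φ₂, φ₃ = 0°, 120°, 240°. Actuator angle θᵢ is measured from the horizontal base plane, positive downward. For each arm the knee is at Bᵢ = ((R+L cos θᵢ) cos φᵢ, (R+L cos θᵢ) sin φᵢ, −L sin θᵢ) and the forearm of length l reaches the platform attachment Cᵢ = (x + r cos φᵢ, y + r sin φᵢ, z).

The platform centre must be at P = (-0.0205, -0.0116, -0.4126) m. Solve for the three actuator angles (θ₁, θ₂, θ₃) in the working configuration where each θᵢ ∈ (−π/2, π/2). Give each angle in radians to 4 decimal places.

θ₁ = 0.8727, θ₂ = 0.7853, θ₃ = 0.6977

arm 1 (φ=0.0°): x'=-0.0205, y'=-0.0116
  A=0.1705, B=-0.4126, C=(l²−L²−A²−y'²−z²)/(2L)=-0.2065
  γ=atan2(-0.4126,0.1705)=-1.1789;  ψ=arccos(-0.4625)=2.0516;  θ1=γ+ψ≈0.8727
φ2=120.0° → target in arm frame (0.0002, 0.0236)
  A=0.1498, B=-0.4126, C=(l²−L²−A²−y'²−z²)/(2L)=-0.1858
  √(A²+B²)=0.4390;  θ2 = -1.2225+2.0078 ≈ 0.7853
rotate P by −φ3: (0.0203, -0.0120, -0.4126)
  A=0.1297, B=-0.4126, C=(l²−L²−A²−y'²−z²)/(2L)=-0.1657
  γ=atan2(-0.4126,0.1297)=-1.2662;  ψ=arccos(-0.3831)=1.9639;  θ3=γ+ψ≈0.6977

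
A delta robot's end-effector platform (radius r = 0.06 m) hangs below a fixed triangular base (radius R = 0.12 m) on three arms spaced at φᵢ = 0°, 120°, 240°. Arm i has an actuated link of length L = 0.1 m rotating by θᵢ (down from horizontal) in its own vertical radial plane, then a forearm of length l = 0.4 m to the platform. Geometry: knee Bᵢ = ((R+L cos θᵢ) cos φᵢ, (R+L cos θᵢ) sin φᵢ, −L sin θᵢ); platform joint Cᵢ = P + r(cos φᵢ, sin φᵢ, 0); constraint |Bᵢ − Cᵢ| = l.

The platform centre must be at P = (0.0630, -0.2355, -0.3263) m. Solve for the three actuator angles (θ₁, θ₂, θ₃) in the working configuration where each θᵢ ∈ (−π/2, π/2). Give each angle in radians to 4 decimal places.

φ1=0.0° → target in arm frame (0.0630, -0.2355)
  A cos θ + B sin θ = C:  -0.0030·cos θ + -0.3263·sin θ = -0.0597
  √(A²+B²)=0.3263;  θ1 = -1.5800+1.7548 ≈ 0.1748
rotate P by −φ2: (-0.2354, 0.0632, -0.3263)
  A=0.2954, B=-0.3263, C=(l²−L²−A²−y'²−z²)/(2L)=-0.2388
  θ2 = atan2(B,A) + arccos(C/0.4402) = 1.3092
arm 3 (φ=240.0°): x'=0.1724, y'=0.1723
  e−x'=-0.1124;  (l²−L²−(e−x')²−y'²−z²)/2L = 0.0060
  θ3 = atan2(B,A) + arccos(C/0.3451) = -0.3492

θ₁ = 0.1748, θ₂ = 1.3092, θ₃ = -0.3492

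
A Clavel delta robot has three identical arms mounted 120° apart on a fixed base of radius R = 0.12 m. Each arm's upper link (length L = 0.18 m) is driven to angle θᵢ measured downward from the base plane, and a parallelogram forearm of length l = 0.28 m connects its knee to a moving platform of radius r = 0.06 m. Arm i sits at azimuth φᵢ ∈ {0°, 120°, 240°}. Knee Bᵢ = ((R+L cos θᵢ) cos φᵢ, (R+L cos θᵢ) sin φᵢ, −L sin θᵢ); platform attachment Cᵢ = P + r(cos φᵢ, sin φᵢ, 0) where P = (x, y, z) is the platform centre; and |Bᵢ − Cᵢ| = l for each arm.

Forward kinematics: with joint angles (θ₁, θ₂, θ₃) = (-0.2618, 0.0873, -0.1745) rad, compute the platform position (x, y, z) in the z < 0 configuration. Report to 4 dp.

φ1=0.0°: virtual centre (0.2339, 0.0000, 0.0466), radius l
S2 = (0.2393·cos120.0°, 0.2393·sin120.0°, -0.0157) = (-0.1197, 0.2073, -0.0157)
arm 3 at φ=240.0°: ρ3 = 0.2373;  S3 = (-0.1186, -0.2055, 0.0313)
|S₂|²−|S₁|² = 0.0007;  |S₃|²−|S₁|² = 0.0004
linear system: -0.7070x+0.4145y = 0.0007−-0.1246z; -0.7050x+-0.4110y = 0.0004−-0.0307z
Cramer: x(z) = -0.0008-0.1097z;  y(z) = 0.0003+0.1135z
quadratic in z: (1.0249)z²+(-0.0417)z+(-0.0212)=0, √Δ=0.2976 → z ∈ {-0.1249, 0.1655}; z = -0.1249 (taking z<0)
x = 0.0129, y = -0.0139

(0.0129, -0.0139, -0.1249)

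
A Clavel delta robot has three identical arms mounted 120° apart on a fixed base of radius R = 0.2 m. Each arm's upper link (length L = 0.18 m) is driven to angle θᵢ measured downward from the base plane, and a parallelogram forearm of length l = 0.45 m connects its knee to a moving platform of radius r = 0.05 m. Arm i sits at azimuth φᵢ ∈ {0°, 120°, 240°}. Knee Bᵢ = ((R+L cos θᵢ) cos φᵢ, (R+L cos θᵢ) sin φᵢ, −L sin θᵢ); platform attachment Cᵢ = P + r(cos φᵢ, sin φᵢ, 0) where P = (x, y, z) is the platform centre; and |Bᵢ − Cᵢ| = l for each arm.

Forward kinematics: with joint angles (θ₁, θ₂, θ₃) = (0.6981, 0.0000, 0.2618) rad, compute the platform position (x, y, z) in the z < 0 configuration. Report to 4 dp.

S1 = (0.2879·cos0.0°, 0.2879·sin0.0°, -0.1157) = (0.2879, 0.0000, -0.1157)
φ2=120.0°: virtual centre (-0.1650, 0.2858, 0.0000), radius l
φ3=240.0°: virtual centre (-0.1619, -0.2805, -0.0466), radius l
subtract pairs → two planes through P
linear system: -0.9058x+0.5716y = 0.0126−0.2314z; -0.8996x+-0.5610y = 0.0108−0.1382z
Cramer: x(z) = -0.0130+0.2042z;  y(z) = 0.0016-0.0812z
into |P−S₁|² = l²: 1.0483z² + 0.1082z + -0.0986 = 0;  Δ = 0.4252;  z = -0.3626 or 0.2594 → z<0 root = -0.3626
x = -0.0870, y = 0.0310

(-0.0870, 0.0310, -0.3626)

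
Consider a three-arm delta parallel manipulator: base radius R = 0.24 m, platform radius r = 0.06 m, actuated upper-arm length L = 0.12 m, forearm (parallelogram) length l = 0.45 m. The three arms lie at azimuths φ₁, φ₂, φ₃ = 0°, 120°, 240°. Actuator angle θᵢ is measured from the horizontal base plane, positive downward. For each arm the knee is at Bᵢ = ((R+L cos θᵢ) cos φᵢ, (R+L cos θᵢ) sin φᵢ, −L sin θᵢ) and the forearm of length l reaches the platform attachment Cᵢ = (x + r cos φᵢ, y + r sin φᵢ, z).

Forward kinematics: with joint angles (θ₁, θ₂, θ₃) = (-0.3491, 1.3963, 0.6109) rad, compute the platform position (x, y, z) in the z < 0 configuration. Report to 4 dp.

φ1=0.0°: virtual centre (0.2928, 0.0000, 0.0410), radius l
φ2=120.0°: virtual centre (-0.1004, 0.1739, -0.1182), radius l
φ3=240.0°: virtual centre (-0.1391, -0.2410, -0.0688), radius l
eliminate P² terms by subtracting sphere 1 from 2 and 3
linear system: -0.7864x+0.3479y = -0.0331−-0.3184z; -0.8638x+-0.4820y = -0.0052−-0.2198z
Cramer: x(z) = 0.0261-0.3384z;  y(z) = -0.0360+0.1505z
into |P−O₁|² = l²: 1.1372z² + 0.0875z + -0.1284 = 0;  Δ = 0.5918;  z = -0.3767 or 0.2998 → z<0 root = -0.3767
x = 0.1536, y = -0.0927

(0.1536, -0.0927, -0.3767)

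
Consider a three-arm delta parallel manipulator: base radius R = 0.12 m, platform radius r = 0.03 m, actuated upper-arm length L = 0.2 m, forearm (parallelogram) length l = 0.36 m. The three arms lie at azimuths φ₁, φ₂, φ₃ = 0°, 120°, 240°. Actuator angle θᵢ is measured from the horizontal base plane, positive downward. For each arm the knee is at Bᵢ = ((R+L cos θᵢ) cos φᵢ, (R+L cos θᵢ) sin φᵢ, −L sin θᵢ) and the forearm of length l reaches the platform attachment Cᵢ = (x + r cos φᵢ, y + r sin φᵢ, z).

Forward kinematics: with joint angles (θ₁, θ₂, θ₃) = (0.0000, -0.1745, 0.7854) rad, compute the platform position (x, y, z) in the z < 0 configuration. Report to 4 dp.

φ1=0.0°: virtual centre (0.2900, 0.0000, 0.0000), radius l
arm 2 at φ=120.0°: (R−r)+L cos θ2 = 0.2870;  S2 = (-0.1435, 0.2485, 0.0347)
S3 = (0.2314·cos240.0°, 0.2314·sin240.0°, -0.1414) = (-0.1157, -0.2004, -0.1414)
subtract pairs → two planes through P
plane₁₂: -0.8670x+0.4970y+0.0694z = -0.0005
Cramer: x(z) = 0.0073-0.1502z;  y(z) = 0.0116-0.4017z
quadratic in z: (1.1839)z²+(0.0756)z+(-0.0495)=0, √Δ=0.4902 → z ∈ {-0.2390, 0.1751}; z = -0.2390 (taking z<0)
x = 0.0432, y = 0.1076

(0.0432, 0.1076, -0.2390)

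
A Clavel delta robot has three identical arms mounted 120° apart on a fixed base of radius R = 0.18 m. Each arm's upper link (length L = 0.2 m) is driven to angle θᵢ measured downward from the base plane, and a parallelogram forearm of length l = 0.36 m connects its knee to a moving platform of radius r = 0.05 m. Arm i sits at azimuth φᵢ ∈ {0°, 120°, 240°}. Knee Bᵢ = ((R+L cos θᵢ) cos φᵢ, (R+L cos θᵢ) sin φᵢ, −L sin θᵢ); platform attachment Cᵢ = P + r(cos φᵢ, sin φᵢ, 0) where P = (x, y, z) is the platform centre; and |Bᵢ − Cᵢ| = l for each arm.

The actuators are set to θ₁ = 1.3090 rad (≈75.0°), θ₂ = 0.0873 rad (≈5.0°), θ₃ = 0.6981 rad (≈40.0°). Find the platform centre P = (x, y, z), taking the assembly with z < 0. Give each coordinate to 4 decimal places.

(-0.1536, 0.0685, -0.3047)

φ1=0.0°: virtual centre (0.1818, 0.0000, -0.1932), radius l
centre 2 = (0.3292·cos120.0°, 0.3292·sin120.0°, -0.0174) = (-0.1646, 0.2851, -0.0174)
centre 3 = (0.2832·cos240.0°, 0.2832·sin240.0°, -0.1286) = (-0.1416, -0.2453, -0.1286)
subtract pairs → two planes through P
plane₁₂: -0.6928x+0.5703y+0.3515z = 0.0383
Cramer: x(z) = -0.0478+0.3473z;  y(z) = 0.0092-0.1944z
sphere 1 gives Az²+Bz+C=0 with A=1.1584, B=0.2233, C=-0.0395;  B²−4AC=0.2330;  roots -0.3047, 0.1119;  negative root z = -0.3047
x = -0.1536, y = 0.0685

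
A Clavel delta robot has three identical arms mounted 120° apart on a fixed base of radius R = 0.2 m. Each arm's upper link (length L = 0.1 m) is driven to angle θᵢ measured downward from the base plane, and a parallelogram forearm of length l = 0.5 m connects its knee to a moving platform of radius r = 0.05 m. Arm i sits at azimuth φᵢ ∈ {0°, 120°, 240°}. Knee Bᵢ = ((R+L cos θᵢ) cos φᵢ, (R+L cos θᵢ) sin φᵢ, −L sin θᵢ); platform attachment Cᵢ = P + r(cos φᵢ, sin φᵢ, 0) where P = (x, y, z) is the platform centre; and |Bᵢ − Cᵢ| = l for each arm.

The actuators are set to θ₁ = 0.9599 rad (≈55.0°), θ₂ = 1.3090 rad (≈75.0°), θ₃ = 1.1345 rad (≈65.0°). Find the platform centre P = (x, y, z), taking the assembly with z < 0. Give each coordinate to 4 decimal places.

arm 1 at φ=0.0°: e+L cos θ1 = 0.2074;  centre 1 = (0.2074, 0.0000, -0.0819)
centre 2 = (0.1759·cos120.0°, 0.1759·sin120.0°, -0.0966) = (-0.0879, 0.1523, -0.0966)
arm 3 at φ=240.0°: e+L cos θ3 = 0.1923;  centre 3 = (-0.0961, -0.1665, -0.0906)
eliminate P² terms by subtracting sphere 1 from 2 and 3
[-0.5906 0.3046 -0.0294]·P = -0.0094;  [-0.6070 -0.3330 -0.0174]·P = -0.0045
det = 0.3816;  x = 0.0119+-0.0395z,  y = -0.0080+0.0197z
into |P−centre ₁|² = l²: 1.0020z² + 0.1790z + -0.2050 = 0;  Δ = 0.8537;  z = -0.5504 or 0.3718 → z<0 root = -0.5504
x = 0.0336, y = -0.0189

(0.0336, -0.0189, -0.5504)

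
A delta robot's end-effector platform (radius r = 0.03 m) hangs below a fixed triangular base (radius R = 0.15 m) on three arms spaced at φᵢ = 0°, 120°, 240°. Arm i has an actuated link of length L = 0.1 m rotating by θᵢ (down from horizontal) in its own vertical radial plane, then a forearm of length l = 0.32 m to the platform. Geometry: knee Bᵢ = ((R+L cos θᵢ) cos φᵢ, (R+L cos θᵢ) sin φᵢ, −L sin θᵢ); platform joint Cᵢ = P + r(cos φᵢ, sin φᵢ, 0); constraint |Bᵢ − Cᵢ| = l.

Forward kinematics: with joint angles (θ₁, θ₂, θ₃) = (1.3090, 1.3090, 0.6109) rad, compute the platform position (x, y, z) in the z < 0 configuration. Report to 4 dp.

arm 1 at φ=0.0°: (R−r)+L cos θ1 = 0.1459;  S1 = (0.1459, 0.0000, -0.0966)
arm 2 at φ=120.0°: (R−r)+L cos θ2 = 0.1459;  S2 = (-0.0729, 0.1263, -0.0966)
arm 3 at φ=240.0°: (R−r)+L cos θ3 = 0.2019;  S3 = (-0.1010, -0.1749, -0.0574)
eliminate P² terms by subtracting sphere 1 from 2 and 3
linear system: -0.4376x+0.2527y = 0.0000−0.0000z; -0.4937x+-0.3497y = 0.0134−0.0785z
Cramer: x(z) = -0.0122+0.0714z;  y(z) = -0.0212+0.1236z
into |P−S₁|² = l²: 1.0204z² + 0.1654z + -0.0676 = 0;  Δ = 0.3033;  z = -0.3509 or 0.1888 → z<0 root = -0.3509
x = -0.0373, y = -0.0646

(-0.0373, -0.0646, -0.3509)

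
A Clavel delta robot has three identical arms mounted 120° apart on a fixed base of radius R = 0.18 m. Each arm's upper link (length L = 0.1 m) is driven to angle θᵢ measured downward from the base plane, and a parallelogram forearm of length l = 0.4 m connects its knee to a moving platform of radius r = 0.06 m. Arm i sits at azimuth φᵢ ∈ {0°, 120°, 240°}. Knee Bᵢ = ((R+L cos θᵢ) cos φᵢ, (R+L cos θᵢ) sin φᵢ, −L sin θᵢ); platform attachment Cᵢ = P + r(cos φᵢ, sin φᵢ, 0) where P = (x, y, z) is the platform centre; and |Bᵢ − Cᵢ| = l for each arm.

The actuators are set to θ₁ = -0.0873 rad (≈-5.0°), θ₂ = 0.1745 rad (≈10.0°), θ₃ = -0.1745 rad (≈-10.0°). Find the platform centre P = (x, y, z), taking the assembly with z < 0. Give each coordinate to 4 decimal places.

(0.0092, -0.0303, -0.3301)

arm 1 at φ=0.0°: e+L cos θ1 = 0.2196;  O1 = (0.2196, 0.0000, 0.0087)
φ2=120.0°: virtual centre (-0.1092, 0.1892, -0.0174), radius l
φ3=240.0°: virtual centre (-0.1092, -0.1892, 0.0174), radius l
|O₂|²−|O₁|² = -0.0003;  |O₃|²−|O₁|² = -0.0003
linear system: -0.6577x+0.3784y = -0.0003−-0.0522z; -0.6577x+-0.3784y = -0.0003−0.0173z
det = 0.4978;  x = 0.0004+-0.0265z,  y = 0.0000+0.0918z
quadratic in z: (1.0091)z²+(-0.0058)z+(-0.1119)=0, √Δ=0.6720 → z ∈ {-0.3301, 0.3359}; z = -0.3301 (taking z<0)
x = 0.0092, y = -0.0303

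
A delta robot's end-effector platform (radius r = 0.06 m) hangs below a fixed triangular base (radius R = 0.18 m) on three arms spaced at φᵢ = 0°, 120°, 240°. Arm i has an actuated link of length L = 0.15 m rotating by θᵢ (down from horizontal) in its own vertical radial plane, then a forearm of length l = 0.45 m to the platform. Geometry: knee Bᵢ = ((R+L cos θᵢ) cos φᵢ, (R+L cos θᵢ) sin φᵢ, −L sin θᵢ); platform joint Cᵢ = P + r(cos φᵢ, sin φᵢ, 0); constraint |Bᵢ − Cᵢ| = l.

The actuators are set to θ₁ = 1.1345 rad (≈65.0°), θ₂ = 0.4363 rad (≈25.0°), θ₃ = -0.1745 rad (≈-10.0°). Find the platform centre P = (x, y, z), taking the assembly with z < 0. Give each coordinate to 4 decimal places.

(-0.1761, -0.0787, -0.3950)

φ1=0.0°: virtual centre (0.1834, 0.0000, -0.1359), radius l
S2 = (0.2559·cos120.0°, 0.2559·sin120.0°, -0.0634) = (-0.1280, 0.2217, -0.0634)
arm 3 at φ=240.0°: ρ3 = 0.2677;  S3 = (-0.1339, -0.2319, 0.0260)
|S₂|²−|S₁|² = 0.0174;  |S₃|²−|S₁|² = 0.0202
plane₁₂: -0.6227x+0.4433y+0.1451z = 0.0174
det = 0.5700;  x = -0.0299+0.3700z,  y = -0.0027+0.1924z
into |P−S₁|² = l²: 1.1739z² + 0.1130z + -0.1385 = 0;  Δ = 0.6632;  z = -0.3950 or 0.2987 → z<0 root = -0.3950
x = -0.1761, y = -0.0787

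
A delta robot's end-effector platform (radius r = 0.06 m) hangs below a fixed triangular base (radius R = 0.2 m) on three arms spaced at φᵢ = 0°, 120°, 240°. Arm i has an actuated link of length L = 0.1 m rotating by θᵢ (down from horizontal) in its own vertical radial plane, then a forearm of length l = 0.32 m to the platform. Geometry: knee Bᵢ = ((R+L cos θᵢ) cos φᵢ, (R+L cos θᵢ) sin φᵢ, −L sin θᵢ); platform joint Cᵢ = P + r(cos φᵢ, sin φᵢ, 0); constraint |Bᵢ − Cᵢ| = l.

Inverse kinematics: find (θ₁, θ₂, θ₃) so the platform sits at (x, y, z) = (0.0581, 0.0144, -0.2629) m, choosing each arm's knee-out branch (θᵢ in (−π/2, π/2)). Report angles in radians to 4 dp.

arm 1 (φ=0.0°): x'=0.0581, y'=0.0144
  A cos θ + B sin θ = C:  0.0819·cos θ + -0.2629·sin θ = 0.0818
  √(A²+B²)=0.2754;  θ1 = -1.2688+1.2690 ≈ 0.0002
arm 2 (φ=120.0°): x'=-0.0166, y'=-0.0575
  A cos θ + B sin θ = C:  0.1566·cos θ + -0.2629·sin θ = -0.0227
  γ=atan2(-0.2629,0.1566)=-1.0336;  ψ=arccos(-0.0742)=1.6451;  θ2=γ+ψ≈0.6114
φ3=240.0° → target in arm frame (-0.0415, 0.0431)
  A=0.1815, B=-0.2629, C=(l²−L²−A²−y'²−z²)/(2L)=-0.0576
  γ=atan2(-0.2629,0.1815)=-0.9665;  ψ=arccos(-0.1804)=1.7522;  θ3=γ+ψ≈0.7857

θ₁ = 0.0002, θ₂ = 0.6114, θ₃ = 0.7857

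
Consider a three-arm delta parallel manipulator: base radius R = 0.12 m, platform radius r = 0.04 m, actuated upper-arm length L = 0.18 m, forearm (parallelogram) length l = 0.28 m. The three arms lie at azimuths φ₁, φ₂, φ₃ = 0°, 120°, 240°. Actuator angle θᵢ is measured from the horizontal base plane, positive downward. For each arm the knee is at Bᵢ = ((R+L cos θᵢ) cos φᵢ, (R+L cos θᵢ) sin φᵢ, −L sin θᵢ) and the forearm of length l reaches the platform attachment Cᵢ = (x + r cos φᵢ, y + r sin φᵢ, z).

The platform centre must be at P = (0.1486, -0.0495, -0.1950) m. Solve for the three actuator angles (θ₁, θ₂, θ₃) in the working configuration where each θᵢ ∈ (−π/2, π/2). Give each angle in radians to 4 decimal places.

θ₁ = -0.3493, θ₂ = 1.2219, θ₃ = 0.8726

rotate P by −φ1: (0.1486, -0.0495, -0.1950)
  A cos θ + B sin θ = C:  -0.0686·cos θ + -0.1950·sin θ = 0.0023
  √(A²+B²)=0.2067;  θ1 = -1.9091+1.5598 ≈ -0.3493
arm 2 (φ=120.0°): x'=-0.1172, y'=-0.1039
  A=0.1972, B=-0.1950, C=(l²−L²−A²−y'²−z²)/(2L)=-0.1158
  γ=atan2(-0.1950,0.1972)=-0.7799;  ψ=arccos(-0.4177)=2.0018;  θ2=γ+ψ≈1.2219
φ3=240.0° → target in arm frame (-0.0314, 0.1534)
  e−x'=0.1114;  (l²−L²−(e−x')²−y'²−z²)/2L = -0.0777
  γ=atan2(-0.1950,0.1114)=-1.0516;  ψ=arccos(-0.3461)=1.9242;  θ3=γ+ψ≈0.8726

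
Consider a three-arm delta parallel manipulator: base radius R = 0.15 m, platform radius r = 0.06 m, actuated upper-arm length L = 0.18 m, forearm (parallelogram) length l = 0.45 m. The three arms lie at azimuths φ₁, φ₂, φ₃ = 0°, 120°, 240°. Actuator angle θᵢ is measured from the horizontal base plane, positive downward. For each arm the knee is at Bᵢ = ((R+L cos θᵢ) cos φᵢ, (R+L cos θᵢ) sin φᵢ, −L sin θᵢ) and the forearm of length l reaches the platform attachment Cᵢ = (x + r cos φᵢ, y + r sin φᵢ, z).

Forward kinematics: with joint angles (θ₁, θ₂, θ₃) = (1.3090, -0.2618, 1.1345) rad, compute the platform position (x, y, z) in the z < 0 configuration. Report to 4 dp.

(-0.1796, 0.2259, -0.4009)

arm 1 at φ=0.0°: (R−r)+L cos θ1 = 0.1366;  O1 = (0.1366, 0.0000, -0.1739)
O2 = (0.2639·cos120.0°, 0.2639·sin120.0°, 0.0466) = (-0.1319, 0.2285, 0.0466)
O3 = (0.1661·cos240.0°, 0.1661·sin240.0°, -0.1631) = (-0.0830, -0.1438, -0.1631)
eliminate P² terms by subtracting sphere 1 from 2 and 3
linear system: -0.5370x+0.4570y = 0.0229−0.4409z; -0.4392x+-0.2876y = 0.0053−0.0215z
det = 0.3552;  x = -0.0254+0.3846z,  y = 0.0203+-0.5128z
into |P−O₁|² = l²: 1.4109z² + 0.2023z + -0.1456 = 0;  Δ = 0.8628;  z = -0.4009 or 0.2575 → z<0 root = -0.4009
x = -0.1796, y = 0.2259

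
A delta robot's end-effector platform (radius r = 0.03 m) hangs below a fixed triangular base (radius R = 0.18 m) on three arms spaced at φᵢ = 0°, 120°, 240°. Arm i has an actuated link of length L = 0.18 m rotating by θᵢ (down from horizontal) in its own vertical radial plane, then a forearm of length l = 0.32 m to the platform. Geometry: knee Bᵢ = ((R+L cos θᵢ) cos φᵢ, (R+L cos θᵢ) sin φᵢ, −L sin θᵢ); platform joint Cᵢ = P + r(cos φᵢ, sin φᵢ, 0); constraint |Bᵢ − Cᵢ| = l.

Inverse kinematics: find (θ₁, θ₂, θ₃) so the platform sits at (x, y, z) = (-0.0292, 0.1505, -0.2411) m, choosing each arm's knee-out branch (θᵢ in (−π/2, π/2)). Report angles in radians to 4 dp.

θ₁ = 1.0470, θ₂ = -0.0869, θ₃ = 1.3962

rotate P by −φ1: (-0.0292, 0.1505, -0.2411)
  A cos θ + B sin θ = C:  0.1792·cos θ + -0.2411·sin θ = -0.1191
  θ1 = atan2(B,A) + arccos(C/0.3004) = 1.0470
arm 2 (φ=120.0°): x'=0.1449, y'=-0.0500
  e−x'=0.0051;  (l²−L²−(e−x')²−y'²−z²)/2L = 0.0260
  θ2 = atan2(B,A) + arccos(C/0.2412) = -0.0869
arm 3 (φ=240.0°): x'=-0.1157, y'=-0.1005
  e−x'=0.2657;  (l²−L²−(e−x')²−y'²−z²)/2L = -0.1913
  θ3 = atan2(B,A) + arccos(C/0.3588) = 1.3962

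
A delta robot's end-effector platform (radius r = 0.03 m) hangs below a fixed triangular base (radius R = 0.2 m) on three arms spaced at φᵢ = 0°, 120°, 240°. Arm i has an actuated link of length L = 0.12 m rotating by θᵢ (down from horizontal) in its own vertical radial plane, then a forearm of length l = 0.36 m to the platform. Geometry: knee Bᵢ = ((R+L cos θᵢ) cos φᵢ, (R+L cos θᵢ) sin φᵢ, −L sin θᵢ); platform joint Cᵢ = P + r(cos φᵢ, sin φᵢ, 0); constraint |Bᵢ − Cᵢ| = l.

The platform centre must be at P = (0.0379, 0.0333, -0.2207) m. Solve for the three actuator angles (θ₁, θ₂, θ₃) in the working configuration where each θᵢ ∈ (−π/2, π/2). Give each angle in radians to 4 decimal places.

arm 1 (φ=0.0°): x'=0.0379, y'=0.0333
  e−x'=0.1321;  (l²−L²−(e−x')²−y'²−z²)/2L = 0.1997
  γ=atan2(-0.2207,0.1321)=-1.0314;  ψ=arccos(0.7765)=0.6818;  θ1=γ+ψ≈-0.3497
rotate P by −φ2: (0.0099, -0.0495, -0.2207)
  A cos θ + B sin θ = C:  0.1601·cos θ + -0.2207·sin θ = 0.1600
  γ=atan2(-0.2207,0.1601)=-0.9432;  ψ=arccos(0.5869)=0.9435;  θ2=γ+ψ≈0.0003
rotate P by −φ3: (-0.0478, 0.0162, -0.2207)
  A cos θ + B sin θ = C:  0.2178·cos θ + -0.2207·sin θ = 0.0783
  θ3 = atan2(B,A) + arccos(C/0.3101) = 0.5234

θ₁ = -0.3497, θ₂ = 0.0003, θ₃ = 0.5234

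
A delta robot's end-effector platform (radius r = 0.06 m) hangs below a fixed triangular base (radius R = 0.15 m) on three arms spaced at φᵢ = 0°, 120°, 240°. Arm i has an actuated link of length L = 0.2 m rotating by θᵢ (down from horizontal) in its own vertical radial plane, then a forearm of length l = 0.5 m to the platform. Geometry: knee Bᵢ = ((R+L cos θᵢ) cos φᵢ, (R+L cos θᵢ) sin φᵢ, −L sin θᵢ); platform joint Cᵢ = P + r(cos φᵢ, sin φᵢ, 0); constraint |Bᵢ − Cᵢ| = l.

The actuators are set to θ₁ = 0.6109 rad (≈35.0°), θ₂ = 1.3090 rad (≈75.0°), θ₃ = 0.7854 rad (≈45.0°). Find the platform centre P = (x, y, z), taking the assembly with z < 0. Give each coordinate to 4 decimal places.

arm 1 at φ=0.0°: ρ1 = 0.2538;  O1 = (0.2538, 0.0000, -0.1147)
arm 2 at φ=120.0°: ρ2 = 0.1418;  O2 = (-0.0709, 0.1228, -0.1932)
arm 3 at φ=240.0°: ρ3 = 0.2314;  O3 = (-0.1157, -0.2004, -0.1414)
eliminate P² terms by subtracting sphere 1 from 2 and 3
linear system: -0.6494x+0.2455y = -0.0202−-0.1569z; -0.7391x+-0.4008y = -0.0040−-0.0534z
det = 0.4418;  x = 0.0205+-0.1721z,  y = -0.0278+0.1840z
sphere 1 gives Az²+Bz+C=0 with A=1.0635, B=0.2995, C=-0.1816;  B²−4AC=0.8624;  roots -0.5774, 0.2958;  negative root z = -0.5774
x = 0.1199, y = -0.1341

(0.1199, -0.1341, -0.5774)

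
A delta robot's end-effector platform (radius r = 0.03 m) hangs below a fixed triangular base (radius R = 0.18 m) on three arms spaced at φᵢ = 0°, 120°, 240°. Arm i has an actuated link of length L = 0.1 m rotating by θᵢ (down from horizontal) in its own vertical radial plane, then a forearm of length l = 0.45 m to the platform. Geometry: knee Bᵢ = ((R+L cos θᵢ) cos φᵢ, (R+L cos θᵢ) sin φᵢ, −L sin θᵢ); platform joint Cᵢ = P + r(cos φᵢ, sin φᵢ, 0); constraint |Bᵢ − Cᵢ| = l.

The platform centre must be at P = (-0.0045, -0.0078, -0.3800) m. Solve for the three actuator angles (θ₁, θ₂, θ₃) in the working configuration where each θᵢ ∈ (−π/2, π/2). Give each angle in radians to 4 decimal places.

θ₁ = 0.0871, θ₂ = 0.0872, θ₃ = -0.0003

arm 1 (φ=0.0°): x'=-0.0045, y'=-0.0078
  A cos θ + B sin θ = C:  0.1545·cos θ + -0.3800·sin θ = 0.1208
  γ=atan2(-0.3800,0.1545)=-1.1846;  ψ=arccos(0.2946)=1.2718;  θ1=γ+ψ≈0.0871
rotate P by −φ2: (-0.0045, 0.0078, -0.3800)
  A=0.1545, B=-0.3800, C=(l²−L²−A²−y'²−z²)/(2L)=0.1208
  θ2 = atan2(B,A) + arccos(C/0.4102) = 0.0872
φ3=240.0° → target in arm frame (0.0090, 0.0000)
  A=0.1410, B=-0.3800, C=(l²−L²−A²−y'²−z²)/(2L)=0.1411
  √(A²+B²)=0.4053;  θ3 = -1.2155+1.2152 ≈ -0.0003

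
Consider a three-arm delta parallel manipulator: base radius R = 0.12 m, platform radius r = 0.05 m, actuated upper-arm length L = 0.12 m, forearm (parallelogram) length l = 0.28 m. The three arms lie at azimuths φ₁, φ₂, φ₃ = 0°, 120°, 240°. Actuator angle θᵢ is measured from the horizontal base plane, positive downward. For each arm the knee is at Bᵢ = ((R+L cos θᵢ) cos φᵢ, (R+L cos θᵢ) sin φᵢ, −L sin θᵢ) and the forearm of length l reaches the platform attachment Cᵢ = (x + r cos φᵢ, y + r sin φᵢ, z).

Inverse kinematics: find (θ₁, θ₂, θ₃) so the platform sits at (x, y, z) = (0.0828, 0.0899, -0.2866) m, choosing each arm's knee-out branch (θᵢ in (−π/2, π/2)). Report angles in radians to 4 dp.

θ₁ = 0.3486, θ₂ = 0.6111, θ₃ = 1.3088

arm 1 (φ=0.0°): x'=0.0828, y'=0.0899
  A=-0.0128, B=-0.2866, C=(l²−L²−A²−y'²−z²)/(2L)=-0.1099
  γ=atan2(-0.2866,-0.0128)=-1.6154;  ψ=arccos(-0.3832)=1.9641;  θ1=γ+ψ≈0.3486
φ2=120.0° → target in arm frame (0.0365, -0.1167)
  e−x'=0.0335;  (l²−L²−(e−x')²−y'²−z²)/2L = -0.1370
  √(A²+B²)=0.2886;  θ2 = -1.4543+2.0654 ≈ 0.6111
arm 3 (φ=240.0°): x'=-0.1193, y'=0.0268
  A cos θ + B sin θ = C:  0.1893·cos θ + -0.2866·sin θ = -0.2278
  θ3 = atan2(B,A) + arccos(C/0.3434) = 1.3088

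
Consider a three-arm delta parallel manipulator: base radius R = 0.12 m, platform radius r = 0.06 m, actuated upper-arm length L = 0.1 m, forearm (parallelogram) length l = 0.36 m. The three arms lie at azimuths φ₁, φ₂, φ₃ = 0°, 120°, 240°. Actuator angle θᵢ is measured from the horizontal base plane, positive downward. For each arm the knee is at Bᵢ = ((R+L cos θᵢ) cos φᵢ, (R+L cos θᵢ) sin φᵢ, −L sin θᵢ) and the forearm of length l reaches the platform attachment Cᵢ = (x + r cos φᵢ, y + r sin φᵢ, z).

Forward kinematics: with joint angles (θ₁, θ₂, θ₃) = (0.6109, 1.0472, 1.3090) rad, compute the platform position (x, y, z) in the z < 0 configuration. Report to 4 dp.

φ1=0.0°: virtual centre (0.1419, 0.0000, -0.0574), radius l
φ2=120.0°: virtual centre (-0.0550, 0.0953, -0.0866), radius l
φ3=240.0°: virtual centre (-0.0429, -0.0744, -0.0966), radius l
eliminate P² terms by subtracting sphere 1 from 2 and 3
plane₁₂: -0.3938x+0.1905y+-0.0585z = -0.0038
det = 0.1290;  x = 0.0143+-0.1833z,  y = 0.0096+-0.0719z
quadratic in z: (1.0388)z²+(0.1601)z+(-0.1099)=0, √Δ=0.6946 → z ∈ {-0.4114, 0.2573}; z = -0.4114 (taking z<0)
x = 0.0898, y = 0.0391

(0.0898, 0.0391, -0.4114)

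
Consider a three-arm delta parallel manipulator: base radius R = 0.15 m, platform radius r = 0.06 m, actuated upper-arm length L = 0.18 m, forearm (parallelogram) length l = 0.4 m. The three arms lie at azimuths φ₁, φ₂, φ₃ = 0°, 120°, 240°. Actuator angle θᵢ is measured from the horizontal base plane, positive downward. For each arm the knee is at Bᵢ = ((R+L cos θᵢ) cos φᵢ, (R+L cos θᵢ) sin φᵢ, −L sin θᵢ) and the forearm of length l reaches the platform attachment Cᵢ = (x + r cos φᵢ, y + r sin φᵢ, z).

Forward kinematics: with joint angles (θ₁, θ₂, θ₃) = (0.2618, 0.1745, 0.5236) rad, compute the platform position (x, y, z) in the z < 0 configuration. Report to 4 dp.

(0.0156, 0.0518, -0.3559)

φ1=0.0°: virtual centre (0.2639, 0.0000, -0.0466), radius l
φ2=120.0°: virtual centre (-0.1336, 0.2315, -0.0313), radius l
φ3=240.0°: virtual centre (-0.1229, -0.2129, -0.0900), radius l
|S₂|²−|S₁|² = 0.0006;  |S₃|²−|S₁|² = -0.0032
[-0.7950 0.4629 0.0307]·P = 0.0006;  [-0.7736 -0.4259 -0.0868]·P = -0.0032
Cramer: x(z) = 0.0018-0.0389z;  y(z) = 0.0044-0.1331z
into |P−S₁|² = l²: 1.0192z² + 0.1124z + -0.0891 = 0;  Δ = 0.3760;  z = -0.3559 or 0.2456 → z<0 root = -0.3559
x = 0.0156, y = 0.0518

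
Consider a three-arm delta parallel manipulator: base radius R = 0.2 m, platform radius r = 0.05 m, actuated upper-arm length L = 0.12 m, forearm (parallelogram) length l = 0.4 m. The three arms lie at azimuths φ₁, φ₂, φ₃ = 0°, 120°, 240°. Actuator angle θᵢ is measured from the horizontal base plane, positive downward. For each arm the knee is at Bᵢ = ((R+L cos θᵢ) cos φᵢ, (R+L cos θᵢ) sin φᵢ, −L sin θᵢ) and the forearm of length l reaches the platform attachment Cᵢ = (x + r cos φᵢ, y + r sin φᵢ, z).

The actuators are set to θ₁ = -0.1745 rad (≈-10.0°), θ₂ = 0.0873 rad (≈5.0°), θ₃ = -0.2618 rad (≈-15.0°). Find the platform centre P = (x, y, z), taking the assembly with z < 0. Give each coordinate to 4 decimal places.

(0.0075, -0.0240, -0.2816)

φ1=0.0°: virtual centre (0.2682, 0.0000, 0.0208), radius l
centre 2 = (0.2695·cos120.0°, 0.2695·sin120.0°, -0.0105) = (-0.1348, 0.2334, -0.0105)
φ3=240.0°: virtual centre (-0.1330, -0.2303, 0.0311), radius l
eliminate P² terms by subtracting sphere 1 from 2 and 3
linear system: -0.8059x+0.4669y = 0.0004−-0.0626z; -0.8023x+-0.4606y = -0.0007−0.0204z
det = 0.7457;  x = 0.0002+-0.0259z,  y = 0.0012+0.0894z
sphere 1 gives Az²+Bz+C=0 with A=1.0087, B=-0.0276, C=-0.0877;  B²−4AC=0.3548;  roots -0.2816, 0.3089;  negative root z = -0.2816
x = 0.0075, y = -0.0240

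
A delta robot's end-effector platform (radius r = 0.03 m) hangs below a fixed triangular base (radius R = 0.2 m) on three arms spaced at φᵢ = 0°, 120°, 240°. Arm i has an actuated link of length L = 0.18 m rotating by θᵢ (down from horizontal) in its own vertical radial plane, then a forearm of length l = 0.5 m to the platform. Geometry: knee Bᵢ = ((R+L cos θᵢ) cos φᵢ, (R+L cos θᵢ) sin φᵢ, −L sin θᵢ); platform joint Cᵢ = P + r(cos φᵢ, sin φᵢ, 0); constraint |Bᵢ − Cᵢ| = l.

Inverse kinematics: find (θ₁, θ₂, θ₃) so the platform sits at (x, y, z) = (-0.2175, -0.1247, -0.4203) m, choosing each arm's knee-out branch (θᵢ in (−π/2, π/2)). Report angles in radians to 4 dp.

φ1=0.0° → target in arm frame (-0.2175, -0.1247)
  A cos θ + B sin θ = C:  0.3875·cos θ + -0.4203·sin θ = -0.3466
  √(A²+B²)=0.5717;  θ1 = -0.8260+2.2221 ≈ 1.3961
φ2=120.0° → target in arm frame (0.0008, 0.2507)
  e−x'=0.1692;  (l²−L²−(e−x')²−y'²−z²)/2L = -0.1404
  γ=atan2(-0.4203,0.1692)=-1.1880;  ψ=arccos(-0.3099)=1.8859;  θ2=γ+ψ≈0.6979
arm 3 (φ=240.0°): x'=0.2167, y'=-0.1260
  A cos θ + B sin θ = C:  -0.0467·cos θ + -0.4203·sin θ = 0.0636
  γ=atan2(-0.4203,-0.0467)=-1.6816;  ψ=arccos(0.1503)=1.4199;  θ3=γ+ψ≈-0.2616

θ₁ = 1.3961, θ₂ = 0.6979, θ₃ = -0.2616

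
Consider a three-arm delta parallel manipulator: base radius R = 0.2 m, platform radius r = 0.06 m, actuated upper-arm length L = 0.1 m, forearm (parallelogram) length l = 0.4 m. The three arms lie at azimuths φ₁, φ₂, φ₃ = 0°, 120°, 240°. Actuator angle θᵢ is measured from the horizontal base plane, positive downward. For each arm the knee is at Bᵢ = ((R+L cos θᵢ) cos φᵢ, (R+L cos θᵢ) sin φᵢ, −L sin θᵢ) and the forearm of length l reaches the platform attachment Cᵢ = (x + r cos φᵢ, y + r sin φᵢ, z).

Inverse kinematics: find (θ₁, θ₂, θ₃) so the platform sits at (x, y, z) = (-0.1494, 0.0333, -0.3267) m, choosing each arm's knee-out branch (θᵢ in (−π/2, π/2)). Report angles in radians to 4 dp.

φ1=0.0° → target in arm frame (-0.1494, 0.0333)
  A=0.2894, B=-0.3267, C=(l²−L²−A²−y'²−z²)/(2L)=-0.2080
  θ1 = atan2(B,A) + arccos(C/0.4364) = 1.2216
rotate P by −φ2: (0.1035, 0.1127, -0.3267)
  e−x'=0.0365;  (l²−L²−(e−x')²−y'²−z²)/2L = 0.1461
  γ=atan2(-0.3267,0.0365)=-1.4597;  ψ=arccos(0.4446)=1.1101;  θ2=γ+ψ≈-0.3496
φ3=240.0° → target in arm frame (0.0459, -0.1460)
  e−x'=0.0941;  (l²−L²−(e−x')²−y'²−z²)/2L = 0.0654
  θ3 = atan2(B,A) + arccos(C/0.3400) = 0.0870

θ₁ = 1.2216, θ₂ = -0.3496, θ₃ = 0.0870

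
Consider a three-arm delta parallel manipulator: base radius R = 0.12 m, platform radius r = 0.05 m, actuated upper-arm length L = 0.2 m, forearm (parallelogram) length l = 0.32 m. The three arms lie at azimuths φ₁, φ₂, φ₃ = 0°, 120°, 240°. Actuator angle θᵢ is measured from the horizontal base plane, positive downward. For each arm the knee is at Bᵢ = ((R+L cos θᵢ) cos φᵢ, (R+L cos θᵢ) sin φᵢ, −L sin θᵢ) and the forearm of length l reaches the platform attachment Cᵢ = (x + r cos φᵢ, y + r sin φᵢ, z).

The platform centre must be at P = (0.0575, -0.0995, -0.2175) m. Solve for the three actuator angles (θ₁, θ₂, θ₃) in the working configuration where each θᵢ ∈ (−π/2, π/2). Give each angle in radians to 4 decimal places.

θ₁ = -0.0004, θ₂ = 0.8727, θ₃ = 0.0001

arm 1 (φ=0.0°): x'=0.0575, y'=-0.0995
  A=0.0125, B=-0.2175, C=(l²−L²−A²−y'²−z²)/(2L)=0.0126
  √(A²+B²)=0.2179;  θ1 = -1.5134+1.5130 ≈ -0.0004
arm 2 (φ=120.0°): x'=-0.1149, y'=0.0000
  A cos θ + B sin θ = C:  0.1849·cos θ + -0.2175·sin θ = -0.0478
  γ=atan2(-0.2175,0.1849)=-0.8662;  ψ=arccos(-0.1673)=1.7389;  θ2=γ+ψ≈0.8727
rotate P by −φ3: (0.0574, 0.0995, -0.2175)
  A=0.0126, B=-0.2175, C=(l²−L²−A²−y'²−z²)/(2L)=0.0126
  γ=atan2(-0.2175,0.0126)=-1.5130;  ψ=arccos(0.0577)=1.5131;  θ3=γ+ψ≈0.0001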